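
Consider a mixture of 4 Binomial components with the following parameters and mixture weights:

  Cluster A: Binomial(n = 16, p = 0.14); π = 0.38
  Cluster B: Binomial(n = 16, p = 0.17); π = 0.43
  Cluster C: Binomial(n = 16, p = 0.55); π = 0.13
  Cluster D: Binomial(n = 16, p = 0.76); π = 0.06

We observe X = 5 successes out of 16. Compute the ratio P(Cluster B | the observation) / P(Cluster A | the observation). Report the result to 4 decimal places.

2.0215

Since P(k|x) ∝ w_k f_k(x), the posterior odds are w_i f_i(x) / (w_j f_j(x)).
Evaluate each component's likelihood at the observed value:
  L_A = C(16,5)·0.14^5·0.86^11 = 4368·5.37824e-05·0.190319 = 0.0447101
  L_B = C(16,5)·0.17^5·0.83^11 = 4368·0.000141986·0.128783 = 0.0798705
  L_C = C(16,5)·0.55^5·0.45^11 = 4368·0.0503284·0.000153228 = 0.0336848
  L_D = C(16,5)·0.76^5·0.24^11 = 4368·0.253553·1.52168e-07 = 0.000168529
Posterior odds = (w_B·L_B) / (w_A·L_A) = (0.43·0.0798705) / (0.38·0.0447101) = 0.0343443 / 0.0169898 ≈ 2.0215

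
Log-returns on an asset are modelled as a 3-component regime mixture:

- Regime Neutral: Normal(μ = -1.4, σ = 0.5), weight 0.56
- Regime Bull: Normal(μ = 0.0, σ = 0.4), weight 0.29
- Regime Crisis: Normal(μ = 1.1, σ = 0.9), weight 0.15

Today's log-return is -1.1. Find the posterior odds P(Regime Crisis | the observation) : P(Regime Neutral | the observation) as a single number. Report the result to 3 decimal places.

Since P(k|x) ∝ π_k f_k(x), the posterior odds are π_i f_i(x) / (π_j f_j(x)).
Component likelihoods at x = -1.1:
  p_Neutral = (1/(0.5·√(2π)))·exp(−(-1.1−-1.4)²/(2·0.5²)) = 0.797885·exp(-0.18000) = 0.666449
  p_Bull = (1/(0.4·√(2π)))·exp(−(-1.1−0.0)²/(2·0.4²)) = 0.997356·exp(-3.78125) = 0.0227339
  p_Crisis = (1/(0.9·√(2π)))·exp(−(-1.1−1.1)²/(2·0.9²)) = 0.443269·exp(-2.98765) = 0.0223432
Posterior odds = (π_Crisis·p_Crisis) / (π_Neutral·p_Neutral) = (0.15·0.0223432) / (0.56·0.666449) = 0.00335148 / 0.373212 ≈ 0.009

0.009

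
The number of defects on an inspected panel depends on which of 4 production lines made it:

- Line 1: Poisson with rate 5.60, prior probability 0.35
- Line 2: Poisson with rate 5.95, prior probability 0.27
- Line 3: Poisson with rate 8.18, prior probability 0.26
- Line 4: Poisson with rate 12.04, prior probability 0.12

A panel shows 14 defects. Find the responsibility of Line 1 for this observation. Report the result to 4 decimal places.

Apply Bayes' rule: the posterior for each component is proportional to its prior times its likelihood at x.
Poisson probabilities:
  f_1 = e^(−5.60)·5.60^14/14! = 0.00126525
  f_2 = e^(−5.95)·5.95^14/14! = 0.00208342
  f_3 = e^(−8.18)·8.18^14/14! = 0.0193023
  f_4 = e^(−12.04)·12.04^14/14! = 0.0910871
Unnormalised posteriors:
  π_1·f_1 = 0.35 × 0.00126525 = 0.000442836
  π_2·f_2 = 0.27 × 0.00208342 = 0.000562524
  π_3·f_3 = 0.26 × 0.0193023 = 0.0050186
  π_4·f_4 = 0.12 × 0.0910871 = 0.0109305
Denominator: 0.000442836 + 0.000562524 + 0.0050186 + 0.0109305 = 0.0169544
P(Line 1 | 14 defects) ≈ 0.0261

0.0261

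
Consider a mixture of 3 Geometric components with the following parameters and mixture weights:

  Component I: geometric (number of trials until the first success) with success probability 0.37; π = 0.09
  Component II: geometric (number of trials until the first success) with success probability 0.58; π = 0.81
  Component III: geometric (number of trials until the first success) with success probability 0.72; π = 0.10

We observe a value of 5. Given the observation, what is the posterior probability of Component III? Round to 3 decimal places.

Apply Bayes' rule: the posterior for each component is proportional to its prior times its likelihood at x.
Evaluate each component's likelihood at the observed value:
  L_I = 0.37·(1−0.37)^4 = 0.37·0.15753 = 0.058286
  L_II = 0.58·(1−0.58)^4 = 0.58·0.031117 = 0.0180478
  L_III = 0.72·(1−0.72)^4 = 0.72·0.00614656 = 0.00442552
Multiply by the mixture weights:
  π_I·L_I = 0.09 × 0.058286 = 0.00524574
  π_II·L_II = 0.81 × 0.0180478 = 0.0146187
  π_III·L_III = 0.10 × 0.00442552 = 0.000442552
Sum: 0.00524574 + 0.0146187 + 0.000442552 = 0.020307
Responsibility of Component III: 0.000442552 / 0.020307 ≈ 0.022

0.022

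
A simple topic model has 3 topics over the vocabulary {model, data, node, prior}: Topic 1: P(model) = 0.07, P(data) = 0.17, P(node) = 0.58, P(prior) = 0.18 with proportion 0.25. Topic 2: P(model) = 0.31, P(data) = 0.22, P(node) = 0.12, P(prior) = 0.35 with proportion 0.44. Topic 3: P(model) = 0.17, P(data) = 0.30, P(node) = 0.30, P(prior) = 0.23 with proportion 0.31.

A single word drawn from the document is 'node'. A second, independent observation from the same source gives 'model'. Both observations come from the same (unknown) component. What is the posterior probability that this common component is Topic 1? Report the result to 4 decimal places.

P(component k | x) = P(Z=k)·f_k(x) / marginal(x), where marginal(x) = Σ_j P(Z=j)·f_j(x).
Since both observations come from the same component, the likelihood for component k is f_k(x₁)·f_k(x₂).
  L_1 = [0.58] × [0.07] = 0.0406
  L_2 = [0.12] × [0.31] = 0.0372
  L_3 = [0.3] × [0.17] = 0.051
Weight by the priors:
  P(Z=1)·L_1 = 0.25 × 0.0406 = 0.01015
  P(Z=2)·L_2 = 0.44 × 0.0372 = 0.016368
  P(Z=3)·L_3 = 0.31 × 0.051 = 0.01581
Marginal: 0.01015 + 0.016368 + 0.01581 = 0.042328
P(Topic 1 | data) ≈ 0.2398

0.2398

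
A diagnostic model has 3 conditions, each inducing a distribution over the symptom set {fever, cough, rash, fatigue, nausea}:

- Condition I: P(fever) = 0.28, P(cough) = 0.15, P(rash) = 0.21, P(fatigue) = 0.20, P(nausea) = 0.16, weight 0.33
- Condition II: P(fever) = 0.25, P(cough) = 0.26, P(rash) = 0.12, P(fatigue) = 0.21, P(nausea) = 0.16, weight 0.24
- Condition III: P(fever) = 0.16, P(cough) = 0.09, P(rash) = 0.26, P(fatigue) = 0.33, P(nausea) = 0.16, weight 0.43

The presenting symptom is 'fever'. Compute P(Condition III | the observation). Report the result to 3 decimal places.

The responsibility of component k is π_k f_k(x) divided by Σ_j π_j f_j(x).
Component likelihoods at x = 'fever':
  p_I = 0.28
  p_II = 0.25
  p_III = 0.16
Unnormalised posteriors:
  π_I·p_I = 0.33 × 0.28 = 0.0924
  π_II·p_II = 0.24 × 0.25 = 0.06
  π_III·p_III = 0.43 × 0.16 = 0.0688
Evidence: 0.0924 + 0.06 + 0.0688 = 0.2212
Responsibility of Condition III: 0.0688 / 0.2212 ≈ 0.311

0.311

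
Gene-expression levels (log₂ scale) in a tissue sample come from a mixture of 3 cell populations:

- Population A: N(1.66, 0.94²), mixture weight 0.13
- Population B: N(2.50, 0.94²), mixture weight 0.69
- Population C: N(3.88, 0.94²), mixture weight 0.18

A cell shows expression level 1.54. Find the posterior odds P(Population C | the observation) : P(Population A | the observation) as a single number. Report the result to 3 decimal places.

0.063

Only the two components matter; the odds are (π_i f_i(x)) / (π_j f_j(x)).
Evaluate each component's likelihood at the observed value:
  L_A = (1/(0.94·√(2π)))·exp(−(1.54−1.66)²/(2·0.94²)) = 0.424407·exp(-0.00815) = 0.420962
  L_B = (1/(0.94·√(2π)))·exp(−(1.54−2.50)²/(2·0.94²)) = 0.424407·exp(-0.52150) = 0.25194
  L_C = (1/(0.94·√(2π)))·exp(−(1.54−3.88)²/(2·0.94²)) = 0.424407·exp(-3.09846) = 0.0191486
0.00344675 / 0.0547251 ≈ 0.063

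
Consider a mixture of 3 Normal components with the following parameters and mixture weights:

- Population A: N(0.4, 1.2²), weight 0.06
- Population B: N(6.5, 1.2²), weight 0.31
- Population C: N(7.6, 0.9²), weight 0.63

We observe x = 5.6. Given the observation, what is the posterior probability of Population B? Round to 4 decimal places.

0.7669

The responsibility of component k is π_k f_k(x) divided by Σ_j π_j f_j(x).
Component likelihoods at x = 5.6:
  p_A = 2.78091e-05
  p_B = 0.250948
  p_C = 0.0375263
Prior × likelihood for each component:
  π_A·p_A = 0.06 × 2.78091e-05 = 1.66854e-06
  π_B·p_B = 0.31 × 0.250948 = 0.0777938
  π_C·p_C = 0.63 × 0.0375263 = 0.0236416
Normaliser: 1.66854e-06 + 0.0777938 + 0.0236416 = 0.101437
P(Population B | data) = 0.0777938 / 0.101437 ≈ 0.7669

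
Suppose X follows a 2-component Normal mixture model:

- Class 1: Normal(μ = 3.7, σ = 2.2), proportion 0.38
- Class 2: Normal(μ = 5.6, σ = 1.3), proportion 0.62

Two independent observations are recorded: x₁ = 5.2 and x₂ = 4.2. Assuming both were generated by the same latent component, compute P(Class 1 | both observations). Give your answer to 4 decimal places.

Posterior ∝ prior × likelihood, so P(k | x) ∝ P(Z=k) f_k(x); normalise over all components.
Since both observations come from the same component, the likelihood for component k is f_k(x₁)·f_k(x₂).
  f_1 = [(1/(2.2·√(2π)))·exp(−(5.2−3.7)²/(2·2.2²)) = 0.181337·exp(-0.23244) = 0.143728] × [0.176714] = 0.0253987
  f_2 = [(1/(1.3·√(2π)))·exp(−(5.2−5.6)²/(2·1.3²)) = 0.306879·exp(-0.04734) = 0.29269] × [0.171841] = 0.0502963
Multiply by the mixture weights:
  P(Z=1)·f_1 = 0.38 × 0.0253987 = 0.00965152
  P(Z=2)·f_2 = 0.62 × 0.0502963 = 0.0311837
Denominator: 0.00965152 + 0.0311837 = 0.0408352
P(Class 1 | x) ≈ 0.2364

0.2364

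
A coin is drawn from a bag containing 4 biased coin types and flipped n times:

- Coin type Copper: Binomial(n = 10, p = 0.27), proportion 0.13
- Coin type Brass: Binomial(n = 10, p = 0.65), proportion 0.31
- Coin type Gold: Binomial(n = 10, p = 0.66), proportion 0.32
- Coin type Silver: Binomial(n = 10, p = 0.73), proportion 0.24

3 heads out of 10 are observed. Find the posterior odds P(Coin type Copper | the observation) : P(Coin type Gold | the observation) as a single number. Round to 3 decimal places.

Only the two components matter; the odds are (P(Z=i) f_i(x)) / (P(Z=j) f_j(x)).
Component likelihoods at x = 3 heads out of 10:
  L_Copper = 0.260935
  L_Brass = 0.021203
  L_Gold = 0.0181203
  L_Silver = 0.00488311
0.0339216 / 0.0057985 ≈ 5.850

5.850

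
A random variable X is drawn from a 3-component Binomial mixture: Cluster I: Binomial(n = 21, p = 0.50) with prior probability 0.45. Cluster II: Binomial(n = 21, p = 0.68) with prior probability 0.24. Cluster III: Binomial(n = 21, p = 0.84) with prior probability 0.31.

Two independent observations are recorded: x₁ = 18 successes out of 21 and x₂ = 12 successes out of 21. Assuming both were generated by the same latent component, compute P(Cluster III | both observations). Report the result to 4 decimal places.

0.1467

The responsibility of component k is π_k f_k(x) divided by Σ_j π_j f_j(x).
Since both observations come from the same component, the likelihood for component k is f_k(x₁)·f_k(x₂).
  f_I = [C(21,18)·0.50^18·0.50^3 = 1330·3.8147e-06·0.125 = 0.000634193] × [0.140157] = 8.88865e-05
  f_II = [C(21,18)·0.68^18·0.32^3 = 1330·0.000966408·0.032768 = 0.0421174] × [0.101088] = 0.00425758
  f_III = [C(21,18)·0.84^18·0.16^3 = 1330·0.0433538·0.004096 = 0.236178] × [0.00249273] = 0.000588727
Multiply by the mixture weights:
  π_I·f_I = 0.45 × 8.88865e-05 = 3.99989e-05
  π_II·f_II = 0.24 × 0.00425758 = 0.00102182
  π_III·f_III = 0.31 × 0.000588727 = 0.000182505
Normaliser: 3.99989e-05 + 0.00102182 + 0.000182505 = 0.00124432
P(Cluster III | x₁, x₂) ≈ 0.1467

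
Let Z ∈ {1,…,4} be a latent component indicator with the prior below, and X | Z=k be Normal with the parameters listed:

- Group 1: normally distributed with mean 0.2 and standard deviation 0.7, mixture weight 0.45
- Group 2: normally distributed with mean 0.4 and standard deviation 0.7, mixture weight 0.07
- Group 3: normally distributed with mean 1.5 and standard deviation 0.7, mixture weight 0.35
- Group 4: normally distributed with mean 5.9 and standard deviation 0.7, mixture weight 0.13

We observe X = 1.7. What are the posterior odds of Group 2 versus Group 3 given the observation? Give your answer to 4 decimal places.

0.0371

Since P(k|x) ∝ w_k f_k(x), the posterior odds are w_i f_i(x) / (w_j f_j(x)).
Normal densities:
  f_1 = 0.057373
  f_2 = 0.101596
  f_3 = 0.547124
  f_4 = 8.67983e-09
Posterior odds = (w_2·f_2) / (w_3·f_3) = (0.07·0.101596) / (0.35·0.547124) = 0.0071117 / 0.191493 ≈ 0.0371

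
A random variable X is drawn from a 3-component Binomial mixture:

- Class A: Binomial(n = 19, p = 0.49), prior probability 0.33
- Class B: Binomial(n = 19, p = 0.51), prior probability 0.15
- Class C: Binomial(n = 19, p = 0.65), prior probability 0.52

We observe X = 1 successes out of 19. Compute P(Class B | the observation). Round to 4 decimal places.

Apply Bayes' rule: the posterior for each component is proportional to its prior times its likelihood at x.
Binomial probabilities:
  p_A = C(19,1)·0.49^1·0.51^18 = 19·0.49·5.44833e-06 = 5.07239e-05
  p_B = C(19,1)·0.51^1·0.49^18 = 19·0.51·2.65173e-06 = 2.56953e-05
  p_C = C(19,1)·0.65^1·0.35^18 = 19·0.65·6.2119e-09 = 7.6717e-08
Unnormalised posteriors:
  π_A·p_A = 0.33 × 5.07239e-05 = 1.67389e-05
  π_B·p_B = 0.15 × 2.56953e-05 = 3.85429e-06
  π_C·p_C = 0.52 × 7.6717e-08 = 3.98929e-08
Sum: 1.67389e-05 + 3.85429e-06 + 3.98929e-08 = 2.06331e-05
P(Class B | x) = 3.85429e-06 / 2.06331e-05 ≈ 0.1868

0.1868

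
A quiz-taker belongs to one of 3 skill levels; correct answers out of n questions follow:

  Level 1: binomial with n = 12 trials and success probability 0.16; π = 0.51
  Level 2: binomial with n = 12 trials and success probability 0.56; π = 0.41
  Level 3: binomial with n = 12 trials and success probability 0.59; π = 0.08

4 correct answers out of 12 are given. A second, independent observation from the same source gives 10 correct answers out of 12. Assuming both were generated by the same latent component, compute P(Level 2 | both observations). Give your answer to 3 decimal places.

0.833

The responsibility of component k is π_k f_k(x) divided by Σ_j π_j f_j(x).
Since both observations come from the same component, the likelihood for component k is f_k(x₁)·f_k(x₂).
  p_1 = [C(12,4)·0.16^4·0.84^8 = 495·0.00065536·0.247876 = 0.0804117] × [5.12038e-07] = 4.11739e-08
  p_2 = [C(12,4)·0.56^4·0.44^8 = 495·0.098345·0.00140482 = 0.0683878] × [0.0387552] = 0.00265038
  p_3 = [C(12,4)·0.59^4·0.41^8 = 495·0.121174·0.000798493 = 0.0478943] × [0.0567064] = 0.00271591
Prior × likelihood for each component:
  π_1·p_1 = 0.51 × 4.11739e-08 = 2.09987e-08
  π_2·p_2 = 0.41 × 0.00265038 = 0.00108666
  π_3·p_3 = 0.08 × 0.00271591 = 0.000217273
Normaliser: 2.09987e-08 + 0.00108666 + 0.000217273 = 0.00130395
P(Level 2 | x) = 0.00108666 / 0.00130395 ≈ 0.833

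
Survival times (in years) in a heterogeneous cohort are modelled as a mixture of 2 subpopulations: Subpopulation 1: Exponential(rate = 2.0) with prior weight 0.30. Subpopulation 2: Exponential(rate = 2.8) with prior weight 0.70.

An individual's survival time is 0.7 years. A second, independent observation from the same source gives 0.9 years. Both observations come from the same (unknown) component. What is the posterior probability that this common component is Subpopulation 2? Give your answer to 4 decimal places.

0.5598

P(component k | x) = w_k·f_k(x) / marginal(x), where marginal(x) = Σ_j w_j·f_j(x).
Since both observations come from the same component, the likelihood for component k is f_k(x₁)·f_k(x₂).
  L_1 = [0.493194] × [0.330598] = 0.163049
  L_2 = [0.394404] × [0.225287] = 0.088854
Multiply by the mixture weights:
  w_1·L_1 = 0.30 × 0.163049 = 0.0489146
  w_2·L_2 = 0.70 × 0.088854 = 0.0621978
Sum: 0.0489146 + 0.0621978 = 0.111112
Responsibility of Subpopulation 2: 0.0621978 / 0.111112 ≈ 0.5598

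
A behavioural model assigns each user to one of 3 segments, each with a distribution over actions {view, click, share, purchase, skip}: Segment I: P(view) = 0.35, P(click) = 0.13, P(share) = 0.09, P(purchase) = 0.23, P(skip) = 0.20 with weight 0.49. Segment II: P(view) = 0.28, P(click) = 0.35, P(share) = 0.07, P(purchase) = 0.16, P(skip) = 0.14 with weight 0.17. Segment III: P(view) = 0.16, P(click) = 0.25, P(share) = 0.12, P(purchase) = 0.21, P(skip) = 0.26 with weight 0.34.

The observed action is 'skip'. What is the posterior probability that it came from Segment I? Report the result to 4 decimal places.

By Bayes' theorem, P(k | x) = π_k f_k(x) / Σ_j π_j f_j(x).
Component likelihoods at x = 'skip':
  p_I = P(skip | comp) = 0.20
  p_II = P(skip | comp) = 0.14
  p_III = P(skip | comp) = 0.26
Weight by the priors:
  π_I·p_I = 0.49 × 0.2 = 0.098
  π_II·p_II = 0.17 × 0.14 = 0.0238
  π_III·p_III = 0.34 × 0.26 = 0.0884
Normaliser: 0.098 + 0.0238 + 0.0884 = 0.2102
So the posterior for Segment I is 0.098 / 0.2102 ≈ 0.4662.

0.4662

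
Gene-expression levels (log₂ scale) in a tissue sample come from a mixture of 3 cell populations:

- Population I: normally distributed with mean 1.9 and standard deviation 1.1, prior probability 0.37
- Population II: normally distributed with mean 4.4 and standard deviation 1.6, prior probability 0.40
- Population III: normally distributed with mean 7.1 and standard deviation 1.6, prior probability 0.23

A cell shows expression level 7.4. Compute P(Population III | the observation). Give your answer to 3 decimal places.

0.766

The responsibility of component k is P(Z=k) f_k(x) divided by Σ_j P(Z=j) f_j(x).
Evaluate each component's likelihood at the observed value:
  f_I = (1/(1.1·√(2π)))·exp(−(7.4−1.9)²/(2·1.1²)) = 0.362675·exp(-12.50000) = 1.35156e-06
  f_II = (1/(1.6·√(2π)))·exp(−(7.4−4.4)²/(2·1.6²)) = 0.249339·exp(-1.75781) = 0.0429914
  f_III = (1/(1.6·√(2π)))·exp(−(7.4−7.1)²/(2·1.6²)) = 0.249339·exp(-0.01758) = 0.244994
Unnormalised posteriors:
  P(Z=I)·f_I = 0.37 × 1.35156e-06 = 5.00078e-07
  P(Z=II)·f_II = 0.40 × 0.0429914 = 0.0171966
  P(Z=III)·f_III = 0.23 × 0.244994 = 0.0563487
Marginal: 5.00078e-07 + 0.0171966 + 0.0563487 = 0.0735458
P(Population III | data) ≈ 0.766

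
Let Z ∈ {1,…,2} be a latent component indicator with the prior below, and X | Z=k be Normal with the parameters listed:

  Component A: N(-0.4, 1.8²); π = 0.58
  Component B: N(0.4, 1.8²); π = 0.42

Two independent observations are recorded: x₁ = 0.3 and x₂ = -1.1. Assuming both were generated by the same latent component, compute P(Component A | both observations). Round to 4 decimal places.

0.6272

Posterior ∝ prior × likelihood, so P(k | x) ∝ P(Z=k) f_k(x); normalise over all components.
Since both observations come from the same component, the likelihood for component k is f_k(x₁)·f_k(x₂).
  p_A = [(1/(1.8·√(2π)))·exp(−(0.3−-0.4)²/(2·1.8²)) = 0.221635·exp(-0.07562) = 0.205493] × [0.205493] = 0.0422274
  p_B = [(1/(1.8·√(2π)))·exp(−(0.3−0.4)²/(2·1.8²)) = 0.221635·exp(-0.00154) = 0.221293] × [0.156618] = 0.0346584
Prior × likelihood for each component:
  P(Z=A)·p_A = 0.58 × 0.0422274 = 0.0244919
  P(Z=B)·p_B = 0.42 × 0.0346584 = 0.0145565
Marginal: 0.0244919 + 0.0145565 = 0.0390484
P(Component A | x) ≈ 0.6272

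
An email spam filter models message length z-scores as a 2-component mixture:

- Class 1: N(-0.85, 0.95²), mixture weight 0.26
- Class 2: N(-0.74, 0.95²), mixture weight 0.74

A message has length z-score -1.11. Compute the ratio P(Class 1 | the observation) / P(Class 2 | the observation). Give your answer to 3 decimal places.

0.365

The posterior odds equal the prior odds times the likelihood ratio: (w_i/w_j)·(f_i(x)/f_j(x)).
Component likelihoods at x = -1.11:
  p_1 = (1/(0.95·√(2π)))·exp(−(-1.11−-0.85)²/(2·0.95²)) = 0.419939·exp(-0.03745) = 0.404503
  p_2 = (1/(0.95·√(2π)))·exp(−(-1.11−-0.74)²/(2·0.95²)) = 0.419939·exp(-0.07584) = 0.389267
Posterior odds = (w_1·p_1) / (w_2·p_2) = (0.26·0.404503) / (0.74·0.389267) = 0.105171 / 0.288057 ≈ 0.365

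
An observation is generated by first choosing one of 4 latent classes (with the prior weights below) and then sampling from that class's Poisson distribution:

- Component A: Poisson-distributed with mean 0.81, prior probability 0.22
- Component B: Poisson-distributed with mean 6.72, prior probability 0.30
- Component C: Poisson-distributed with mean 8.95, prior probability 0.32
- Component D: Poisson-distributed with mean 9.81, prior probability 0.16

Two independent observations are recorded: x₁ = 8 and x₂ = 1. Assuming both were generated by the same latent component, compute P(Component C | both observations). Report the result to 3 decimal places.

0.136

The responsibility of component k is π_k f_k(x) divided by Σ_j π_j f_j(x).
Since both observations come from the same component, the likelihood for component k is f_k(x₁)·f_k(x₂).
  L_A = [2.04447e-06] × [0.360335] = 7.36695e-07
  L_B = [0.124444] × [0.00810794] = 0.00100899
  L_C = [0.132473] × [0.00116115] = 0.000153821
  L_D = [0.116789] × [0.000538567] = 6.28989e-05
Weight by the priors:
  π_A·L_A = 0.22 × 7.36695e-07 = 1.62073e-07
  π_B·L_B = 0.30 × 0.00100899 = 0.000302696
  π_C·L_C = 0.32 × 0.000153821 = 4.92227e-05
  π_D·L_D = 0.16 × 6.28989e-05 = 1.00638e-05
Normaliser: 1.62073e-07 + 0.000302696 + 4.92227e-05 + 1.00638e-05 = 0.000362144
P(Component C | data) ≈ 0.136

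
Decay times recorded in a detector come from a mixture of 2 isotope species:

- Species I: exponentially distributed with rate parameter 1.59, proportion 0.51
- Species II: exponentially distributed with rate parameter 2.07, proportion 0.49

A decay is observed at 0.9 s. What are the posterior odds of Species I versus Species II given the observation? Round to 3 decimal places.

1.231

Posterior odds = (π_i f_i(x)) / (π_j f_j(x)); the normalising sum cancels.
Evaluate each component's likelihood at the observed value:
  p_I = 0.380121
  p_II = 0.321277
Odds = (0.51/0.49) × (0.380121/0.321277) = 1.04082 × 1.18316 ≈ 1.231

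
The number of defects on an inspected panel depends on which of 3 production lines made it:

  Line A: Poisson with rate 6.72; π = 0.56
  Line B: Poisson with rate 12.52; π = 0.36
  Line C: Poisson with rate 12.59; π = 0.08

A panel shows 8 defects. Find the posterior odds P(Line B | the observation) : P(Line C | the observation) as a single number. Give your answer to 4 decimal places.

Posterior odds = (P(Z=i) f_i(x)) / (P(Z=j) f_j(x)); the normalising sum cancels.
Poisson probabilities:
  p_A = e^(−6.72)·6.72^8/8! = 0.124444
  p_B = e^(−12.52)·12.52^8/8! = 0.0546949
  p_C = e^(−12.59)·12.59^8/8! = 0.0533234
Odds = (0.36/0.08) × (0.0546949/0.0533234) = 4.5 × 1.02572 ≈ 4.6157

4.6157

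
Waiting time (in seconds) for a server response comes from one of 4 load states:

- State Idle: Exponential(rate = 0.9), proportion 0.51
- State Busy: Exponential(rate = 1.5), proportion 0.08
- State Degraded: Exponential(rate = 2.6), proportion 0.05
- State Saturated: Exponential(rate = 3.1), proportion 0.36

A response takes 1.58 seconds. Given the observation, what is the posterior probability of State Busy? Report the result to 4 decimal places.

P(component k | x) = π_k·f_k(x) / marginal(x), where marginal(x) = Σ_j π_j·f_j(x).
Exponential densities:
  f_Idle = 0.9·e^(−0.9·1.58) = 0.9·e^(−1.4220) = 0.217108
  f_Busy = 1.5·e^(−1.5·1.58) = 1.5·e^(−2.3700) = 0.140221
  f_Degraded = 2.6·e^(−2.6·1.58) = 2.6·e^(−4.1080) = 0.0427456
  f_Saturated = 3.1·e^(−3.1·1.58) = 3.1·e^(−4.8980) = 0.0231306
Unnormalised posteriors:
  π_Idle·f_Idle = 0.51 × 0.217108 = 0.110725
  π_Busy·f_Busy = 0.08 × 0.140221 = 0.0112177
  π_Degraded·f_Degraded = 0.05 × 0.0427456 = 0.00213728
  π_Saturated·f_Saturated = 0.36 × 0.0231306 = 0.00832702
Sum: 0.110725 + 0.0112177 + 0.00213728 + 0.00832702 = 0.132407
Responsibility of State Busy: 0.0112177 / 0.132407 ≈ 0.0847

0.0847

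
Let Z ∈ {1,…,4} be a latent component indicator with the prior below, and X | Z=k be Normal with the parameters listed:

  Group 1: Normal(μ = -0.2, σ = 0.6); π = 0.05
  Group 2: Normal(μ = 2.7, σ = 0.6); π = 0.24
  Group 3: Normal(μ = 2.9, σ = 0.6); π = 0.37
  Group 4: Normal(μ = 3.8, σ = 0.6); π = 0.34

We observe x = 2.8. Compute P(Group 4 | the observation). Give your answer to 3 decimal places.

By Bayes' theorem, P(k | x) = π_k f_k(x) / Σ_j π_j f_j(x).
Evaluate each component's likelihood at the observed value:
  f_1 = 2.47787e-06
  f_2 = 0.655733
  f_3 = 0.655733
  f_4 = 0.165795
Unnormalised posteriors:
  π_1·f_1 = 0.05 × 2.47787e-06 = 1.23893e-07
  π_2·f_2 = 0.24 × 0.655733 = 0.157376
  π_3·f_3 = 0.37 × 0.655733 = 0.242621
  π_4·f_4 = 0.34 × 0.165795 = 0.0563704
Evidence: 1.23893e-07 + 0.157376 + 0.242621 + 0.0563704 = 0.456368
P(Group 4 | data) = 0.0563704 / 0.456368 ≈ 0.124

0.124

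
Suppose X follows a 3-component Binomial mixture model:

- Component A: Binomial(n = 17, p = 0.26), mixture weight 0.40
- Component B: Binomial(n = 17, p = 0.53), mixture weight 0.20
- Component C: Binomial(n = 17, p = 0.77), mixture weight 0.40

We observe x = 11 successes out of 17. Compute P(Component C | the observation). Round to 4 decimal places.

By Bayes' theorem, P(k | x) = w_k f_k(x) / Σ_j w_j f_j(x).
Binomial probabilities:
  f_A = 0.000745895
  f_B = 0.123652
  f_C = 0.103358
Unnormalised posteriors:
  w_A·f_A = 0.40 × 0.000745895 = 0.000298358
  w_B·f_B = 0.20 × 0.123652 = 0.0247304
  w_C·f_C = 0.40 × 0.103358 = 0.0413433
Sum: 0.000298358 + 0.0247304 + 0.0413433 = 0.0663721
P(Component C | the observation) = 0.0413433 / 0.0663721 ≈ 0.6229

0.6229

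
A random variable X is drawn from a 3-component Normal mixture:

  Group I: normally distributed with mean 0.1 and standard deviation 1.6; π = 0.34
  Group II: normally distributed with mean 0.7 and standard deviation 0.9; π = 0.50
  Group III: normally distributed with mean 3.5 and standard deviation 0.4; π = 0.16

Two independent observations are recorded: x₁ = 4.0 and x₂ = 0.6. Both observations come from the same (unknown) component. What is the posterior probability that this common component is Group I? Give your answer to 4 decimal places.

Posterior ∝ prior × likelihood, so P(k | x) ∝ π_k f_k(x); normalise over all components.
Since both observations come from the same component, the likelihood for component k is f_k(x₁)·f_k(x₂).
  p_I = [0.0127829] × [0.237457] = 0.00303539
  p_II = [0.000533634] × [0.440541] = 0.000235088
  p_III = [0.456623] × [3.84634e-12] = 1.75633e-12
Prior × likelihood for each component:
  π_I·p_I = 0.34 × 0.00303539 = 0.00103203
  π_II·p_II = 0.50 × 0.000235088 = 0.000117544
  π_III·p_III = 0.16 × 1.75633e-12 = 2.81013e-13
Sum: 0.00103203 + 0.000117544 + 2.81013e-13 = 0.00114958
P(Group I | x₁,x₂) ≈ 0.8978

0.8978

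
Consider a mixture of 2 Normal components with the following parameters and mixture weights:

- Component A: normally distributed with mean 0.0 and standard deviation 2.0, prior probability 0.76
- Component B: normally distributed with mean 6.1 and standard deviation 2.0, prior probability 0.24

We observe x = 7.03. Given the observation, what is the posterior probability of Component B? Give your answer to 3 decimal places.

P(component k | x) = w_k·f_k(x) / marginal(x), where marginal(x) = Σ_j w_j·f_j(x).
Normal densities:
  L_A = 0.000413978
  L_B = 0.179031
Unnormalised posteriors:
  w_A·L_A = 0.76 × 0.000413978 = 0.000314623
  w_B·L_B = 0.24 × 0.179031 = 0.0429674
Denominator: 0.000314623 + 0.0429674 = 0.043282
Responsibility of Component B: 0.0429674 / 0.043282 ≈ 0.993

0.993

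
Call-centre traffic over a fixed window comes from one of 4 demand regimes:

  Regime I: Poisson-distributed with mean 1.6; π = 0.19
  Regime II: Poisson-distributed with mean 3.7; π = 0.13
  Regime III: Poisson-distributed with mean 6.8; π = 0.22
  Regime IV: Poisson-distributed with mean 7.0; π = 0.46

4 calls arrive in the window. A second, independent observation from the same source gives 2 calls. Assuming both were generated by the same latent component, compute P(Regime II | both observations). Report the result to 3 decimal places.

0.502

Apply Bayes' rule: the posterior for each component is proportional to its prior times its likelihood at x.
Since both observations come from the same component, the likelihood for component k is f_k(x₁)·f_k(x₂).
  L_I = [e^(−1.6)·1.6^4/4! = 0.0551312] × [0.258428] = 0.0142474
  L_II = [e^(−3.7)·3.7^4/4! = 0.193066] × [0.169233] = 0.0326731
  L_III = [e^(−6.8)·6.8^4/4! = 0.0992252] × [0.0257505] = 0.0025551
  L_IV = [e^(−7.0)·7.0^4/4! = 0.0912262] × [0.0223411] = 0.00203809
Weight by the priors:
  P(Z=I)·L_I = 0.19 × 0.0142474 = 0.00270701
  P(Z=II)·L_II = 0.13 × 0.0326731 = 0.0042475
  P(Z=III)·L_III = 0.22 × 0.0025551 = 0.000562121
  P(Z=IV)·L_IV = 0.46 × 0.00203809 = 0.000937523
Sum: 0.00270701 + 0.0042475 + 0.000562121 + 0.000937523 = 0.00845415
P(Regime II | data) = 0.0042475 / 0.00845415 ≈ 0.502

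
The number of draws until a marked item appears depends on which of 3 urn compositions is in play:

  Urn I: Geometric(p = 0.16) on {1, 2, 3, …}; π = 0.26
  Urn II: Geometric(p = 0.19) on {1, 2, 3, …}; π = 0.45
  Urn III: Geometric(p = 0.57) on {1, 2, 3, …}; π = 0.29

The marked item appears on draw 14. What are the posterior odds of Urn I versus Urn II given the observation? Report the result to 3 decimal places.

0.781

Since P(k|x) ∝ π_k f_k(x), the posterior odds are π_i f_i(x) / (π_j f_j(x)).
Evaluate each component's likelihood at the observed value:
  p_I = 0.0165863
  p_II = 0.0122761
  p_III = 9.79411e-06
Posterior odds = (π_I·p_I) / (π_II·p_II) = (0.26·0.0165863) / (0.45·0.0122761) = 0.00431245 / 0.00552423 ≈ 0.781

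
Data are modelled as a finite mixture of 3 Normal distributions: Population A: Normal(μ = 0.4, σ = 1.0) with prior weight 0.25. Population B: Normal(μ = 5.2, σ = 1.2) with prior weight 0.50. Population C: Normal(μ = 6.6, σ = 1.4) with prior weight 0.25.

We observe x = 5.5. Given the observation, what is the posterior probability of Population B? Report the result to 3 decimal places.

The responsibility of component k is π_k f_k(x) divided by Σ_j π_j f_j(x).
Component likelihoods at x = 5.5:
  p_A = (1/(1.0·√(2π)))·exp(−(5.5−0.4)²/(2·1.0²)) = 0.398942·exp(-13.00500) = 8.97244e-07
  p_B = (1/(1.2·√(2π)))·exp(−(5.5−5.2)²/(2·1.2²)) = 0.332452·exp(-0.03125) = 0.322223
  p_C = (1/(1.4·√(2π)))·exp(−(5.5−6.6)²/(2·1.4²)) = 0.284959·exp(-0.30867) = 0.20928
Prior × likelihood for each component:
  π_A·p_A = 0.25 × 8.97244e-07 = 2.24311e-07
  π_B·p_B = 0.50 × 0.322223 = 0.161112
  π_C·p_C = 0.25 × 0.20928 = 0.0523199
Normaliser: 2.24311e-07 + 0.161112 + 0.0523199 = 0.213432
P(Population B | 5.5) = 0.161112 / 0.213432 ≈ 0.755

0.755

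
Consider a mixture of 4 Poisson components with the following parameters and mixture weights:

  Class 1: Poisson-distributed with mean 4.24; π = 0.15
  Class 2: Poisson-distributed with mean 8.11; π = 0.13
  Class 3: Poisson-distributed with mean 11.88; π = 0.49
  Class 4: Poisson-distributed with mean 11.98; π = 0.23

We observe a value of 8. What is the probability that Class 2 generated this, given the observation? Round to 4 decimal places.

Posterior ∝ prior × likelihood, so P(k | x) ∝ π_k f_k(x); normalise over all components.
Poisson probabilities:
  p_1 = 0.0373248
  p_2 = 0.139482
  p_3 = 0.0681699
  p_4 = 0.0659608
Weight by the priors:
  π_1·p_1 = 0.15 × 0.0373248 = 0.00559872
  π_2·p_2 = 0.13 × 0.139482 = 0.0181327
  π_3·p_3 = 0.49 × 0.0681699 = 0.0334032
  π_4·p_4 = 0.23 × 0.0659608 = 0.015171
Sum: 0.00559872 + 0.0181327 + 0.0334032 + 0.015171 = 0.0723056
So the posterior for Class 2 is 0.0181327 / 0.0723056 ≈ 0.2508.

0.2508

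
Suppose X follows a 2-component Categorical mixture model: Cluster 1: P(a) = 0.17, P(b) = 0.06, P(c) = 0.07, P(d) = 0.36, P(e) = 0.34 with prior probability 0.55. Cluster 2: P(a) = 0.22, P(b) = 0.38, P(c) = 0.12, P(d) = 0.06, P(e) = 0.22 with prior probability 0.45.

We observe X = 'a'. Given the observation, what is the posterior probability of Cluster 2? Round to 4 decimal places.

The responsibility of component k is π_k f_k(x) divided by Σ_j π_j f_j(x).
Categorical probabilities:
  f_1 = P(a | comp) = 0.17
  f_2 = P(a | comp) = 0.22
Unnormalised posteriors:
  π_1·f_1 = 0.55 × 0.17 = 0.0935
  π_2·f_2 = 0.45 × 0.22 = 0.099
Sum: 0.0935 + 0.099 = 0.1925
P(Cluster 2 | data) = 0.099 / 0.1925 ≈ 0.5143

0.5143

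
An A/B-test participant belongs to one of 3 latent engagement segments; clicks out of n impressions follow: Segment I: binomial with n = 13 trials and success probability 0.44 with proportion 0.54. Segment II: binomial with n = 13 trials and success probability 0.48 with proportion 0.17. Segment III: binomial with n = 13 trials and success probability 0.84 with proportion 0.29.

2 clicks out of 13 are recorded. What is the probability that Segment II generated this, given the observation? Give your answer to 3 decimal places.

0.142

P(component k | x) = π_k·f_k(x) / marginal(x), where marginal(x) = Σ_j π_j·f_j(x).
Component likelihoods at x = 2 clicks out of 13:
  p_I = 0.0256489
  p_II = 0.0135087
  p_III = 9.68218e-08
Unnormalised posteriors:
  π_I·p_I = 0.54 × 0.0256489 = 0.0138504
  π_II·p_II = 0.17 × 0.0135087 = 0.00229648
  π_III·p_III = 0.29 × 9.68218e-08 = 2.80783e-08
Marginal: 0.0138504 + 0.00229648 + 2.80783e-08 = 0.0161469
P(Segment II | x) ≈ 0.142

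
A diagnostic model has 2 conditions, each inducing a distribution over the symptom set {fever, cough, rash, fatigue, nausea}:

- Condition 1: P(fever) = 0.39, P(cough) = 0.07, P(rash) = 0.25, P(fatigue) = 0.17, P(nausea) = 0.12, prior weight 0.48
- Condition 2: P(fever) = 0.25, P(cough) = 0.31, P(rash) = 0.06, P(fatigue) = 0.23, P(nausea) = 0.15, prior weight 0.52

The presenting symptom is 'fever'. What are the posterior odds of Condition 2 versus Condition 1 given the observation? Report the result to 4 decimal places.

Posterior odds = (w_i f_i(x)) / (w_j f_j(x)); the normalising sum cancels.
Evaluate each component's likelihood at the observed value:
  f_1 = P(fever | comp) = 0.39
  f_2 = P(fever | comp) = 0.25
Posterior odds = (w_2·f_2) / (w_1·f_1) = (0.52·0.25) / (0.48·0.39) = 0.13 / 0.1872 ≈ 0.6944

0.6944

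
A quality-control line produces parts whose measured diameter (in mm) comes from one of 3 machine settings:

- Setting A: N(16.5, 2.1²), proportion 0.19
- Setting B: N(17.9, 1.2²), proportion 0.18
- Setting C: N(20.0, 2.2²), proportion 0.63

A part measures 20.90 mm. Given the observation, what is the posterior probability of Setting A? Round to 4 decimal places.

0.0360

The responsibility of component k is P(Z=k) f_k(x) divided by Σ_j P(Z=j) f_j(x).
Evaluate each component's likelihood at the observed value:
  L_A = 0.0211548
  L_B = 0.0146069
  L_C = 0.166781
Unnormalised posteriors:
  P(Z=A)·L_A = 0.19 × 0.0211548 = 0.00401942
  P(Z=B)·L_B = 0.18 × 0.0146069 = 0.00262925
  P(Z=C)·L_C = 0.63 × 0.166781 = 0.105072
Denominator: 0.00401942 + 0.00262925 + 0.105072 = 0.111721
P(Setting A | the observation) = 0.00401942 / 0.111721 ≈ 0.0360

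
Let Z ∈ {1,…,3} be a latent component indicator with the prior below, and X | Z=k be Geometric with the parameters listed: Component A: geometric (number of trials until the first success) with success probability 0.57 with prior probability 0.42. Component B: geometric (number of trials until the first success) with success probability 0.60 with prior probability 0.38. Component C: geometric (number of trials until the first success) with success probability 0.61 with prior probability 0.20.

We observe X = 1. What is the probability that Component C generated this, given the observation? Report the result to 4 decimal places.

0.2070

The responsibility of component k is π_k f_k(x) divided by Σ_j π_j f_j(x).
Evaluate each component's likelihood at the observed value:
  f_A = 0.57
  f_B = 0.6
  f_C = 0.61
Prior × likelihood for each component:
  π_A·f_A = 0.42 × 0.57 = 0.2394
  π_B·f_B = 0.38 × 0.6 = 0.228
  π_C·f_C = 0.20 × 0.61 = 0.122
Denominator: 0.2394 + 0.228 + 0.122 = 0.5894
So the posterior for Component C is 0.122 / 0.5894 ≈ 0.2070.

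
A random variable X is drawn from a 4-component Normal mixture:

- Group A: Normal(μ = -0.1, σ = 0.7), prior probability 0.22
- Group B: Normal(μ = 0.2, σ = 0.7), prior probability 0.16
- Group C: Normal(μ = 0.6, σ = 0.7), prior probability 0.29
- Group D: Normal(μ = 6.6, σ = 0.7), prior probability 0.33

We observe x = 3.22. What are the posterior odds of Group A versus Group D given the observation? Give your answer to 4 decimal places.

Since P(k|x) ∝ P(Z=k) f_k(x), the posterior odds are P(Z=i) f_i(x) / (P(Z=j) f_j(x)).
Evaluate each component's likelihood at the observed value:
  p_A = (1/(0.7·√(2π)))·exp(−(3.22−-0.1)²/(2·0.7²)) = 0.569918·exp(-11.24735) = 7.43278e-06
  p_B = (1/(0.7·√(2π)))·exp(−(3.22−0.2)²/(2·0.7²)) = 0.569918·exp(-9.30653) = 5.17651e-05
  p_C = (1/(0.7·√(2π)))·exp(−(3.22−0.6)²/(2·0.7²)) = 0.569918·exp(-7.00449) = 0.000517369
  p_D = (1/(0.7·√(2π)))·exp(−(3.22−6.6)²/(2·0.7²)) = 0.569918·exp(-11.65755) = 4.93176e-06
Posterior odds = (P(Z=A)·p_A) / (P(Z=D)·p_D) = (0.22·7.43278e-06) / (0.33·4.93176e-06) = 1.63521e-06 / 1.62748e-06 ≈ 1.0048

1.0048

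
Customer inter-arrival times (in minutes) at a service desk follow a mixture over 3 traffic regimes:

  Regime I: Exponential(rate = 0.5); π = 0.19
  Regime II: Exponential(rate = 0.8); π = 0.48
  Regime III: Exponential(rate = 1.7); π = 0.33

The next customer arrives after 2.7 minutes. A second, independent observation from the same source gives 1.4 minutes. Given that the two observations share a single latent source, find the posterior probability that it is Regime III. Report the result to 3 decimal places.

Posterior ∝ prior × likelihood, so P(k | x) ∝ π_k f_k(x); normalise over all components.
Since both observations come from the same component, the likelihood for component k is f_k(x₁)·f_k(x₂).
  f_I = [0.5·e^(−0.5·2.7) = 0.5·e^(−1.3500) = 0.12962] × [0.248293] = 0.0321837
  f_II = [0.8·e^(−0.8·2.7) = 0.8·e^(−2.1600) = 0.0922601] × [0.261024] = 0.0240821
  f_III = [1.7·e^(−1.7·2.7) = 1.7·e^(−4.5900) = 0.0172599] × [0.157336] = 0.0027156
Weight by the priors:
  π_I·f_I = 0.19 × 0.0321837 = 0.00611491
  π_II·f_II = 0.48 × 0.0240821 = 0.0115594
  π_III·f_III = 0.33 × 0.0027156 = 0.000896147
Evidence: 0.00611491 + 0.0115594 + 0.000896147 = 0.0185705
So the posterior for Regime III is 0.000896147 / 0.0185705 ≈ 0.048.

0.048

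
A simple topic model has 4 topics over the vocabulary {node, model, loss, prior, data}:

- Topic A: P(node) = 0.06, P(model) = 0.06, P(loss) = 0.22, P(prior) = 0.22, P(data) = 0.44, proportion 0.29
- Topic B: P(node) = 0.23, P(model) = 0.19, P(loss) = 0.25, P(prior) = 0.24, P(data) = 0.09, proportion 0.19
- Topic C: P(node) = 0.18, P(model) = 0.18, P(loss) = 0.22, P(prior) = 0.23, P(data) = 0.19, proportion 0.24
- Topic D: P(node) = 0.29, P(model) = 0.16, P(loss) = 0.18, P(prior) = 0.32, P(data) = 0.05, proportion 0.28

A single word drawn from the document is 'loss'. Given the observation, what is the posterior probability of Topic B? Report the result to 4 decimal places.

0.2214

By Bayes' theorem, P(k | x) = π_k f_k(x) / Σ_j π_j f_j(x).
Component likelihoods at x = 'loss':
  L_A = P(loss | comp) = 0.22
  L_B = P(loss | comp) = 0.25
  L_C = P(loss | comp) = 0.22
  L_D = P(loss | comp) = 0.18
Weight by the priors:
  π_A·L_A = 0.29 × 0.22 = 0.0638
  π_B·L_B = 0.19 × 0.25 = 0.0475
  π_C·L_C = 0.24 × 0.22 = 0.0528
  π_D·L_D = 0.28 × 0.18 = 0.0504
Sum: 0.0638 + 0.0475 + 0.0528 + 0.0504 = 0.2145
Responsibility of Topic B: 0.0475 / 0.2145 ≈ 0.2214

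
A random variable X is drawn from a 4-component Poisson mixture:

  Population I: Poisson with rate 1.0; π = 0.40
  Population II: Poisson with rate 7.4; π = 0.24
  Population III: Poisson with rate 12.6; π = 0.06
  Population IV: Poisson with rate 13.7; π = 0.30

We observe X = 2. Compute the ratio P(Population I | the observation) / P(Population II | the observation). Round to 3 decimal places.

Since P(k|x) ∝ π_k f_k(x), the posterior odds are π_i f_i(x) / (π_j f_j(x)).
Evaluate each component's likelihood at the observed value:
  L_I = 0.18394
  L_II = 0.0167361
  L_III = 0.000267671
  L_IV = 0.000105336
Posterior odds = (π_I·L_I) / (π_II·L_II) = (0.40·0.18394) / (0.24·0.0167361) = 0.0735759 / 0.00401666 ≈ 18.318

18.318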